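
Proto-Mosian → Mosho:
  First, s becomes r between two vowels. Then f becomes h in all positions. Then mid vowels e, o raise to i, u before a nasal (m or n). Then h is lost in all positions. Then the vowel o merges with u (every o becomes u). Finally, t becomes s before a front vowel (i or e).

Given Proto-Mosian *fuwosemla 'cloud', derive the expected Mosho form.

Mosho: *fuwosemla > fuworemla > huworemla > huworimla > uworimla > uwurimla  (by rhotacism, unconditioned shift, pre-nasal raising, h-loss, vowel merger)

uwurimla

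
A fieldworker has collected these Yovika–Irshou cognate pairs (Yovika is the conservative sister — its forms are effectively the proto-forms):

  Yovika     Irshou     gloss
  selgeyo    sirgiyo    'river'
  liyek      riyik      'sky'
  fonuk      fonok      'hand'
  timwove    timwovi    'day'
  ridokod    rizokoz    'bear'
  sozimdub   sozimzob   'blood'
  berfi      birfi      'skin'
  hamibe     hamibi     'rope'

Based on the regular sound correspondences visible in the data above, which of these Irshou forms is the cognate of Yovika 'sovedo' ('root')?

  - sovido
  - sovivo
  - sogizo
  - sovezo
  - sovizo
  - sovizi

sovizo

selgeyo ~ sirgiyo, liyek ~ riyik — Yovika e corresponds to Irshou i after a consonant, before a consonant other than r, m, n, p, b, f, v.
ridokod ~ rizokoz — Yovika d corresponds to Irshou z between vowels (before a back vowel).
Applying these to Yovika 'sovedo':
  sovedo → sovido   (e→i after a consonant, before a consonant other than r, m, n, p, b, f, v)
  sovido → sovizo   (d→z between vowels (before a back vowel))
So the Irshou cognate is 'sovizo'.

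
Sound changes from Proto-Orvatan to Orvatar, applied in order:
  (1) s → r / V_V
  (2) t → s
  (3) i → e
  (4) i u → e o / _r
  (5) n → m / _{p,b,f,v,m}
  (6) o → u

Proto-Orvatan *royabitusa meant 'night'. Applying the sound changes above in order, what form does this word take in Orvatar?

Orvatar: start from *royabitusa.
  rule 1 (rhotacism): royabitusa → royabitura
  rule 2 (unconditioned shift): royabitura → royabisura
  rule 3 (vowel merger): royabisura → royabesura
  rule 4 (pre-rhotic lowering): royabesura → royabesora
  rule 5: no change — royabesora
  rule 6 (vowel merger): royabesora → ruyabesura
  ⇒ Orvatar ruyabesura

ruyabesura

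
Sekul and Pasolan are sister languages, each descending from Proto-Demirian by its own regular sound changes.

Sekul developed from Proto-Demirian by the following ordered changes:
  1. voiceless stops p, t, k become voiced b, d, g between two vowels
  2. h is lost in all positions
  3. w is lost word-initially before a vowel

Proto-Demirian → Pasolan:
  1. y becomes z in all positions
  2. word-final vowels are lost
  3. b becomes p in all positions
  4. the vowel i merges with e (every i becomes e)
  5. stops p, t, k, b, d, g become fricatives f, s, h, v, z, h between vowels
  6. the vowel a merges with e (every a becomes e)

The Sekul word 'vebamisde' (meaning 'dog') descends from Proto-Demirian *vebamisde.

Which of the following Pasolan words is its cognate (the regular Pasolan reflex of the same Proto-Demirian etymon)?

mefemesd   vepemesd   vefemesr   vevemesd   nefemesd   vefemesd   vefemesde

vefemesd

Pasolan: start from *vebamisde.
  rule 1: no change — vebamisde
  rule 2 (apocope): vebamisde → vebamisd
  rule 3 (unconditioned shift): vebamisd → vepamisd
  rule 4 (vowel merger): vepamisd → vepamesd
  rule 5 (intervocalic lenition): vepamesd → vefamesd
  rule 6 (vowel merger): vefamesd → vefemesd
  ⇒ Pasolan vefemesd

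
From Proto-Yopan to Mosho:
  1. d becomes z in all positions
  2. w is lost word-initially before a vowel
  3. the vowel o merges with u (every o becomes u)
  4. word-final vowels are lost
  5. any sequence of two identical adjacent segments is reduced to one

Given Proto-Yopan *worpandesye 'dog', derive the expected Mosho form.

urpanzesy

Mosho: start from *worpandesye.
  rule 1 (unconditioned shift): worpandesye → worpanzesye
  rule 2 (glide loss): worpanzesye → orpanzesye
  rule 3 (vowel merger): orpanzesye → urpanzesye
  rule 4 (apocope): urpanzesye → urpanzesy
  rule 5: no change — urpanzesy
  ⇒ Mosho urpanzesy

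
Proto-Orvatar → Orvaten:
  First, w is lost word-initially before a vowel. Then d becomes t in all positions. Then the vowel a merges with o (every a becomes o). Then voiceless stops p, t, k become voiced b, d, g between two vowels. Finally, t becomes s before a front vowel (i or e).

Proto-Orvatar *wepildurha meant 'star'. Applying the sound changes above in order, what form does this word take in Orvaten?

ebilturho

Orvaten: *wepildurha
  wepildurha → epildurha   [glide loss]
  epildurha → epilturha   [unconditioned shift]
  epilturha → epilturho   [vowel merger]
  epilturho → ebilturho   [intervocalic voicing]
  ebilturho (rule 5 does not apply)
  giving Orvaten ebilturho.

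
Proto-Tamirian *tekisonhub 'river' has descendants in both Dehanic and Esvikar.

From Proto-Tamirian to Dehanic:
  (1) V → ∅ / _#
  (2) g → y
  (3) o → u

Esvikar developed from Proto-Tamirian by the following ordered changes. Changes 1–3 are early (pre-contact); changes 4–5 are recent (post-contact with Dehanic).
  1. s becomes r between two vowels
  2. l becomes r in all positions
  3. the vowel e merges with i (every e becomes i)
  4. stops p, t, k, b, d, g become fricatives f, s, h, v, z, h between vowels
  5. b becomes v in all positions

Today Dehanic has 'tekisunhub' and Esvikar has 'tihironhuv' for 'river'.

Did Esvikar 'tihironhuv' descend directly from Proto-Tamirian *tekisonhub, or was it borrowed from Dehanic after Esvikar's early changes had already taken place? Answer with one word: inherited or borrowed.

inherited

If inherited, *tekisonhub would pass through all of Esvikar's changes:
Esvikar: start from *tekisonhub.
  rule 1 (rhotacism): tekisonhub → tekironhub
  rule 2: no change — tekironhub
  rule 3 (vowel merger): tekironhub → tikironhub
  rule 4 (intervocalic lenition): tikironhub → tihironhub
  rule 5 (unconditioned shift): tihironhub → tihironhuv
  ⇒ Esvikar tihironhuv
If borrowed from Dehanic 'tekisunhub' after the early changes, it would undergo only the recent ones:
  rule 4 (intervocalic lenition): tekisunhub → tehisunhub
  rule 5 (unconditioned shift): tehisunhub → tehisunhuv
  ⇒ as a loan: tehisunhuv
Esvikar 'tihironhuv' matches the inherited outcome exactly, so it is an inherited cognate, not a loan.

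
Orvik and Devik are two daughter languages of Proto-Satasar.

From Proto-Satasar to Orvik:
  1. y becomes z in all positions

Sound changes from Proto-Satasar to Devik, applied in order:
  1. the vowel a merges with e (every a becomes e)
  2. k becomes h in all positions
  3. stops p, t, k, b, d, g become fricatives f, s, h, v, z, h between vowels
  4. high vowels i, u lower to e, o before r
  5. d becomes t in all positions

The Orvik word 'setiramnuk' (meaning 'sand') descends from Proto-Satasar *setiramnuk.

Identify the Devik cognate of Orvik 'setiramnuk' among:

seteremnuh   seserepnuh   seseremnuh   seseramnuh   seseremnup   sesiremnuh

seseremnuh

Devik: start from *setiramnuk.
  rule 1 (vowel merger): setiramnuk → setiremnuk
  rule 2 (unconditioned shift): setiremnuk → setiremnuh
  rule 3 (intervocalic lenition): setiremnuh → sesiremnuh
  rule 4 (pre-rhotic lowering): sesiremnuh → seseremnuh
  rule 5: no change — seseremnuh
  ⇒ Devik seseremnuh
Only 'seseremnuh' matches the regular Devik development of *setiramnuk.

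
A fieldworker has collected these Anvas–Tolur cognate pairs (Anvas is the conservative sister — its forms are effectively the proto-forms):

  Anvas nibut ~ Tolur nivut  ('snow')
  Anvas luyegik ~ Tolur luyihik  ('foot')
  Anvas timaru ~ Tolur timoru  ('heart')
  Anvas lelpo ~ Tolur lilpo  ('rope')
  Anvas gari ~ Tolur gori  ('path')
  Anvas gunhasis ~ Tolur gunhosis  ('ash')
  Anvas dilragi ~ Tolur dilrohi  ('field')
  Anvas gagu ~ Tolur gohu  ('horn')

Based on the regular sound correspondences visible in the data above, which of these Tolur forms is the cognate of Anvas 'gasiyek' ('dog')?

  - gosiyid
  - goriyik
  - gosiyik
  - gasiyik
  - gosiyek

gosiyik

gunhasis ~ gunhosis, dilragi ~ dilrohi — Anvas a corresponds to Tolur o after a consonant, before a consonant other than r, m, n, p, b, f, v.
luyegik ~ luyihik, lelpo ~ lilpo — Anvas e corresponds to Tolur i after a consonant, before a consonant other than r, m, n, p, b, f, v.
Applying these to Anvas 'gasiyek':
  gasiyek → gosiyek   (a→o after a consonant, before a consonant other than r, m, n, p, b, f, v)
  gosiyek → gosiyik   (e→i after a consonant, before a consonant other than r, m, n, p, b, f, v)
So the Tolur cognate is 'gosiyik'.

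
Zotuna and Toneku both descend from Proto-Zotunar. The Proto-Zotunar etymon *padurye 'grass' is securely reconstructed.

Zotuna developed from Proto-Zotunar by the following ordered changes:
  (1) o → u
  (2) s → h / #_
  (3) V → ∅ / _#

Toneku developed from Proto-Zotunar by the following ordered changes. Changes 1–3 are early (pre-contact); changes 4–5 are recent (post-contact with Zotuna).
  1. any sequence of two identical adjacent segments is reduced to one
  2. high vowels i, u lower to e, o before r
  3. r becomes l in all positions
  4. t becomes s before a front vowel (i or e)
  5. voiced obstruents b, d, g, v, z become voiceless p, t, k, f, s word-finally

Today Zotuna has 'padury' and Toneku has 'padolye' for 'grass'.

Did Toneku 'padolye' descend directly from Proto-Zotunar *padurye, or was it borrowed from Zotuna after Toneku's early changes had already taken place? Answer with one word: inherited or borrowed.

inherited

If inherited, *padurye would pass through all of Toneku's changes:
Toneku: *padurye > padorye > padolye  (by pre-rhotic lowering, unconditioned shift)
If borrowed from Zotuna 'padury' after the early changes, it would undergo only the recent ones:
  rule 4 (palatalisation): no change (padury)
  rule 5 (final devoicing): no change (padury)
  ⇒ as a loan: padury
Toneku 'padolye' matches the inherited outcome exactly, so it is an inherited cognate, not a loan.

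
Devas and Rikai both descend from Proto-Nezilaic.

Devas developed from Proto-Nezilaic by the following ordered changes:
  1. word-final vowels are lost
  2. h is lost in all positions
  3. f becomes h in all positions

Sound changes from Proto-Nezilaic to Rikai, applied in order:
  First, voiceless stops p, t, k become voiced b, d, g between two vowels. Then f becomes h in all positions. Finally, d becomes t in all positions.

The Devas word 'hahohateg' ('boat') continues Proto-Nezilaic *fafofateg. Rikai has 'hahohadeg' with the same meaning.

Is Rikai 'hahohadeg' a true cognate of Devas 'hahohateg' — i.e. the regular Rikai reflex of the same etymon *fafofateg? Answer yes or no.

no

Derive the expected Rikai reflex of *fafofateg:
Rikai: start from *fafofateg.
  rule 1 (intervocalic voicing): fafofateg → fafofadeg
  rule 2 (unconditioned shift): fafofadeg → hahohadeg
  rule 3 (unconditioned shift): hahohadeg → hahohateg
  ⇒ Rikai hahohateg
The regular Rikai reflex would be 'hahohateg', but the attested form is 'hahohadeg'. The correspondence is irregular, so they are not cognates (the Rikai form has a different source).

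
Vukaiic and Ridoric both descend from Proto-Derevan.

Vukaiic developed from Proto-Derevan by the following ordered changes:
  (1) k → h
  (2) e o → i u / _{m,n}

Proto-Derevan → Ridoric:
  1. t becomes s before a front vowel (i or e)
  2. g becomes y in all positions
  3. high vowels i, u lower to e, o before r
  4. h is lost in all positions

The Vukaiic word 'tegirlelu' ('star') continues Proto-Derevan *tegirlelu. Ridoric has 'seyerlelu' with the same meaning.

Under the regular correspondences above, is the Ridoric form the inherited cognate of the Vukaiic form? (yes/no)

yes

Derive the expected Ridoric reflex of *tegirlelu:
Ridoric: *tegirlelu
  tegirlelu → segirlelu   [palatalisation]
  segirlelu → seyirlelu   [unconditioned shift]
  seyirlelu → seyerlelu   [pre-rhotic lowering]
  seyerlelu (rule 4 does not apply)
  giving Ridoric seyerlelu.
Ridoric 'seyerlelu' matches the regular reflex exactly, so the pair is cognate.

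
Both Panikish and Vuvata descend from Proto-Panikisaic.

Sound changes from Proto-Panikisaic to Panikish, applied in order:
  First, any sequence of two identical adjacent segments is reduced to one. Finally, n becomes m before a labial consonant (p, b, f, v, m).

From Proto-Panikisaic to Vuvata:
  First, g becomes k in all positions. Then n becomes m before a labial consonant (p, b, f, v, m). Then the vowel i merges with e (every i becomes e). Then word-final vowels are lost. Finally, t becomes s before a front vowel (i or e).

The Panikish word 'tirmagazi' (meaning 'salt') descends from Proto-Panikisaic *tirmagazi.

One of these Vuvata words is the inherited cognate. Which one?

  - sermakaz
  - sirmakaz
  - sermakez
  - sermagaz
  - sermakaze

Vuvata: *tirmagazi > tirmakazi > termakaze > termakaz > sermakaz  (by unconditioned shift, vowel merger, apocope, palatalisation)
Among the options, 'sermakaz' alone shows every Vuvata change applied in order.

sermakaz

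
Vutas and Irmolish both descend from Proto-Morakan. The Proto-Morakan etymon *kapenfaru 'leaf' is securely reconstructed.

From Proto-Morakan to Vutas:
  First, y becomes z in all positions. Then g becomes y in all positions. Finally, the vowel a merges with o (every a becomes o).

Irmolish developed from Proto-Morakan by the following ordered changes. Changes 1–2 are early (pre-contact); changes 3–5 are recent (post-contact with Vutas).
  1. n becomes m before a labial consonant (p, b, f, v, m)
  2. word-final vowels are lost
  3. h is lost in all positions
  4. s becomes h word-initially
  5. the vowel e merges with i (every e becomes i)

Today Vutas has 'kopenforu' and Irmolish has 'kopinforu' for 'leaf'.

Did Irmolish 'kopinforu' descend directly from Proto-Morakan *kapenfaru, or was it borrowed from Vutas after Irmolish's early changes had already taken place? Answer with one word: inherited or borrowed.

If inherited, *kapenfaru would pass through all of Irmolish's changes:
Irmolish: start from *kapenfaru.
  rule 1 (nasal place assimilation): kapenfaru → kapemfaru
  rule 2 (apocope): kapemfaru → kapemfar
  rule 3: no change — kapemfar
  rule 4: no change — kapemfar
  rule 5 (vowel merger): kapemfar → kapimfar
  ⇒ Irmolish kapimfar
If borrowed from Vutas 'kopenforu' after the early changes, it would undergo only the recent ones:
  rule 3 (h-loss): no change (kopenforu)
  rule 4 (debuccalisation): no change (kopenforu)
  rule 5 (vowel merger): kopenforu → kopinforu
  ⇒ as a loan: kopinforu
Irmolish 'kopinforu' matches the loan outcome 'kopinforu', not the inherited 'kapimfar' — it skipped the early Irmolish changes, so it was borrowed from Vutas.

borrowed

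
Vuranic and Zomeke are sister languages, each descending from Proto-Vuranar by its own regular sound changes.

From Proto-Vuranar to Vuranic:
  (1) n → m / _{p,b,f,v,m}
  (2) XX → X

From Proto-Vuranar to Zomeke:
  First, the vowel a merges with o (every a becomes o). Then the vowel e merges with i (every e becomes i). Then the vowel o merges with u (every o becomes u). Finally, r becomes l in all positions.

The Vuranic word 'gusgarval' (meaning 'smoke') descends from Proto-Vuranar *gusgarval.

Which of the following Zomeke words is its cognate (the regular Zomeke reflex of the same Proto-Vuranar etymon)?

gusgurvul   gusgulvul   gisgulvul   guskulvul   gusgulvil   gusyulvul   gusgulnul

Zomeke: *gusgarval > gusgorvol > gusgurvul > gusgulvul  (by vowel merger, vowel merger, unconditioned shift)
Among the options, 'gusgulvul' alone shows every Zomeke change applied in order.

gusgulvul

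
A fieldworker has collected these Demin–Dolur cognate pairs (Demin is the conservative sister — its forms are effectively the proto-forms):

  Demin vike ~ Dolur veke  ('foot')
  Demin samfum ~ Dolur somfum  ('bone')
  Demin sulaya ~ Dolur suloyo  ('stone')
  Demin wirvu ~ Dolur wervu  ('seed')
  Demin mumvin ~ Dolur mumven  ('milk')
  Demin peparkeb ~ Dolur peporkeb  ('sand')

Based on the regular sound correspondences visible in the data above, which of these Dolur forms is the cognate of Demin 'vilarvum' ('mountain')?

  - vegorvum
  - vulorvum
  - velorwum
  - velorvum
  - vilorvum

velorvum

vike ~ veke — Demin i corresponds to Dolur e after a consonant, before a consonant other than r, m, n, p, b, f, v.
peparkeb ~ peporkeb — Demin a corresponds to Dolur o after a consonant, before r.
Applying these to Demin 'vilarvum':
  vilarvum → velarvum   (i→e after a consonant, before a consonant other than r, m, n, p, b, f, v)
  velarvum → velorvum   (a→o after a consonant, before r)
So the Dolur cognate is 'velorvum'.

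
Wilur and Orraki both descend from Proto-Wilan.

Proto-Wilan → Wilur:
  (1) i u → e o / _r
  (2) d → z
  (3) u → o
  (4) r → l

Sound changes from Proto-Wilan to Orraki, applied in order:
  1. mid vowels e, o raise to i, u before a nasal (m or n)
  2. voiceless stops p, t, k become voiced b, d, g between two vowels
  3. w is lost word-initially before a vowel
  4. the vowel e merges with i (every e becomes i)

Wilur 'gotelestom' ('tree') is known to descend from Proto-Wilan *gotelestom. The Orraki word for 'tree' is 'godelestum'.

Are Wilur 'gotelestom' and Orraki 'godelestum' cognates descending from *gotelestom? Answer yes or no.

Derive the expected Orraki reflex of *gotelestom:
Orraki: start from *gotelestom.
  rule 1 (pre-nasal raising): gotelestom → gotelestum
  rule 2 (intervocalic voicing): gotelestum → godelestum
  rule 3: no change — godelestum
  rule 4 (vowel merger): godelestum → godilistum
  ⇒ Orraki godilistum
The regular Orraki reflex would be 'godilistum', but the attested form is 'godelestum'. The correspondence is irregular, so they are not cognates (the Orraki form has a different source).

no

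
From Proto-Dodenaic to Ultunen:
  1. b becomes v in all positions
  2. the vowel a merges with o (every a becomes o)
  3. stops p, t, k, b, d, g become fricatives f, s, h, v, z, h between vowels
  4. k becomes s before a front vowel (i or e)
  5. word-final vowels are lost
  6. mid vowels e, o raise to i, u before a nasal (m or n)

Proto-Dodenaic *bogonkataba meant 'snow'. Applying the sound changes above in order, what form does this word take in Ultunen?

vohunkosov

Ultunen: start from *bogonkataba.
  rule 1 (unconditioned shift): bogonkataba → vogonkatava
  rule 2 (vowel merger): vogonkatava → vogonkotovo
  rule 3 (intervocalic lenition): vogonkotovo → vohonkosovo
  rule 4: no change — vohonkosovo
  rule 5 (apocope): vohonkosovo → vohonkosov
  rule 6 (pre-nasal raising): vohonkosov → vohunkosov
  ⇒ Ultunen vohunkosov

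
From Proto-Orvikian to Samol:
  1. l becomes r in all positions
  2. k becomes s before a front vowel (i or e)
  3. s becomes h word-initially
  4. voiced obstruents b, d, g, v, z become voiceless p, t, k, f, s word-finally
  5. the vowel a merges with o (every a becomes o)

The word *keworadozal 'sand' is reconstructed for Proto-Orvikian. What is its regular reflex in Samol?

Samol: start from *keworadozal.
  rule 1 (unconditioned shift): keworadozal → keworadozar
  rule 2 (palatalisation): keworadozar → seworadozar
  rule 3 (debuccalisation): seworadozar → heworadozar
  rule 4: no change — heworadozar
  rule 5 (vowel merger): heworadozar → heworodozor
  ⇒ Samol heworodozor

heworodozor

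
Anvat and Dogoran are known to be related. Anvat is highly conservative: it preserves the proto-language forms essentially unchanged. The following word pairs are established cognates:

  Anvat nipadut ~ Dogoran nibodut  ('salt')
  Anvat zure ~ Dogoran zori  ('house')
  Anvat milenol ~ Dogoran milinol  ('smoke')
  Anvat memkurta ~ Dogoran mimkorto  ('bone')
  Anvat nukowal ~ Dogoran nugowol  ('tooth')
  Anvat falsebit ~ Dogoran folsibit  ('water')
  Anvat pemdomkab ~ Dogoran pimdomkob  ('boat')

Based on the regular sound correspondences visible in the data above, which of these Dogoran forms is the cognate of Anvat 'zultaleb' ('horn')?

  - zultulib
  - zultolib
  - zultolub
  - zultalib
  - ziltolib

zultolib

nipadut ~ nibodut, nukowal ~ nugowol — Anvat a corresponds to Dogoran o after a consonant, before a consonant other than r, m, n, p, b, f, v.
falsebit ~ folsibit — Anvat e corresponds to Dogoran i after a consonant, before a labial obstruent.
Applying these to Anvat 'zultaleb':
  zultaleb → zultoleb   (a→o after a consonant, before a consonant other than r, m, n, p, b, f, v)
  zultoleb → zultolib   (e→i after a consonant, before a labial obstruent)
So the Dogoran cognate is 'zultolib'.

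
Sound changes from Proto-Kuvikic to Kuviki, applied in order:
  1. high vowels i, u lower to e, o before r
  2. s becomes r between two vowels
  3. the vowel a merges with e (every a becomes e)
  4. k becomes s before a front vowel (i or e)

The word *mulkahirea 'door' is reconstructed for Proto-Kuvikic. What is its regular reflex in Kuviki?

Kuviki: start from *mulkahirea.
  rule 1 (pre-rhotic lowering): mulkahirea → mulkaherea
  rule 2: no change — mulkaherea
  rule 3 (vowel merger): mulkaherea → mulkeheree
  rule 4 (palatalisation): mulkeheree → mulseheree
  ⇒ Kuviki mulseheree

mulseheree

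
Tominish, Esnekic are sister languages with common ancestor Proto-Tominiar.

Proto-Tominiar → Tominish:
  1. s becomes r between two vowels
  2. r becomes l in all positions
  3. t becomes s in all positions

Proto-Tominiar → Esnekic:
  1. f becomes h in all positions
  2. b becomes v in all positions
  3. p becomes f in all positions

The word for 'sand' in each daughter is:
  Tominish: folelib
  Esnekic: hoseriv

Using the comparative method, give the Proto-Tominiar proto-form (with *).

*foserib

Position 5: Tominish has l, Esnekic has r. Esnekic preserves r here (none of its changes turn any other segment into r), so the proto-segment is *r.
Position 1: Tominish has f, Esnekic has h. Tominish preserves f here (none of its changes turn any other segment into f), so the proto-segment is *f.
Verify the candidate proto-form against each daughter:
Tominish: *foserib
  foserib → forerib   [rhotacism]
  forerib → folelib   [unconditioned shift]
  folelib (rule 3 does not apply)
  giving Tominish folelib.
Esnekic: *foserib > hoserib > hoseriv  (by unconditioned shift, unconditioned shift)
No other proto-form is consistent with every reflex, so the reconstruction is *foserib.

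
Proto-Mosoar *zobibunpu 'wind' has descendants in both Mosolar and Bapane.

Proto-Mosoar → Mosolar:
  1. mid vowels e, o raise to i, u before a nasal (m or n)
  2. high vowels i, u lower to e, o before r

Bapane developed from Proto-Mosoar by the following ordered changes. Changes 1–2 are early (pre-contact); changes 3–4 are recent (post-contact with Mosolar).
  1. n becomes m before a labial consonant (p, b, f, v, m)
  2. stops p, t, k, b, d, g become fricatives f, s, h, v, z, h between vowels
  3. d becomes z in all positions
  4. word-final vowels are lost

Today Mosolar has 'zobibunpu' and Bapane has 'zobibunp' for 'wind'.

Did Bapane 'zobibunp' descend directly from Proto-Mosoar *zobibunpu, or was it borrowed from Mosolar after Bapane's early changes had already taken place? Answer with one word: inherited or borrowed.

If inherited, *zobibunpu would pass through all of Bapane's changes:
Bapane: start from *zobibunpu.
  rule 1 (nasal place assimilation): zobibunpu → zobibumpu
  rule 2 (intervocalic lenition): zobibumpu → zovivumpu
  rule 3: no change — zovivumpu
  rule 4 (apocope): zovivumpu → zovivump
  ⇒ Bapane zovivump
If borrowed from Mosolar 'zobibunpu' after the early changes, it would undergo only the recent ones:
  rule 3 (unconditioned shift): no change (zobibunpu)
  rule 4 (apocope): zobibunpu → zobibunp
  ⇒ as a loan: zobibunp
Bapane 'zobibunp' matches the loan outcome 'zobibunp', not the inherited 'zovivump' — it skipped the early Bapane changes, so it was borrowed from Mosolar.

borrowed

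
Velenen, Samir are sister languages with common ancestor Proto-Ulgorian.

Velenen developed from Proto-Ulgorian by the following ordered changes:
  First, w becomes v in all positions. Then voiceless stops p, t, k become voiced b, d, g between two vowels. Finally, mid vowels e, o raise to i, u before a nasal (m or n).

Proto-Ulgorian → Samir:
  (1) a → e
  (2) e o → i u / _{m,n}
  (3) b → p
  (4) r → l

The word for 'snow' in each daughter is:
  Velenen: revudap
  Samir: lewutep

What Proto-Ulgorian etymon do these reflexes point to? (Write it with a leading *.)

*rewutap

Position 3: Velenen has v, Samir has w. Samir preserves w here (none of its changes turn any other segment into w), so the proto-segment is *w.
Position 5: Velenen has d, Samir has t. Samir preserves t here (none of its changes turn any other segment into t), so the proto-segment is *t.
Continuing position by position gives *rewutap; check it forward:
Velenen: start from *rewutap.
  rule 1 (unconditioned shift): rewutap → revutap
  rule 2 (intervocalic voicing): revutap → revudap
  rule 3: no change — revudap
  ⇒ Velenen revudap
Samir: *rewutap
  rewutap → rewutep   [vowel merger]
  rewutep (rule 2 does not apply)
  rewutep (rule 3 does not apply)
  rewutep → lewutep   [unconditioned shift]
  giving Samir lewutep.
No other proto-form is consistent with every reflex, so the reconstruction is *rewutap.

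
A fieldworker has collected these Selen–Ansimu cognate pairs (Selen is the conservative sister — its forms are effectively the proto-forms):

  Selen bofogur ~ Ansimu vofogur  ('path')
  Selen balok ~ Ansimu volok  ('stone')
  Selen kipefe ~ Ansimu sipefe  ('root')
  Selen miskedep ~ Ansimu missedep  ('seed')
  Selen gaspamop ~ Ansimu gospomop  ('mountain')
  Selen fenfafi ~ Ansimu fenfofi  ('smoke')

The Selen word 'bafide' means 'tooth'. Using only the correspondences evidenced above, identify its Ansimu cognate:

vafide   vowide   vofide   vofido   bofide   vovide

vofide

balok ~ volok — Selen b corresponds to Ansimu v word-initially before a back vowel.
fenfafi ~ fenfofi — Selen a corresponds to Ansimu o after a consonant, before a labial obstruent.
Applying these to Selen 'bafide':
  bafide → vafide   (b→v word-initially before a back vowel)
  vafide → vofide   (a→o after a consonant, before a labial obstruent)
So the Ansimu cognate is 'vofide'.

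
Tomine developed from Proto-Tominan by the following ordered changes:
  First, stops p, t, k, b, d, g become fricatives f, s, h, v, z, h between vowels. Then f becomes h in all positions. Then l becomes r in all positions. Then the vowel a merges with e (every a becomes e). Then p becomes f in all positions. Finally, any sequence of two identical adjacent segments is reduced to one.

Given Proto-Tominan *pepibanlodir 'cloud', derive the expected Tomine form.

Tomine: start from *pepibanlodir.
  rule 1 (intervocalic lenition): pepibanlodir → pefivanlozir
  rule 2 (unconditioned shift): pefivanlozir → pehivanlozir
  rule 3 (unconditioned shift): pehivanlozir → pehivanrozir
  rule 4 (vowel merger): pehivanrozir → pehivenrozir
  rule 5 (unconditioned shift): pehivenrozir → fehivenrozir
  rule 6: no change — fehivenrozir
  ⇒ Tomine fehivenrozir

fehivenrozir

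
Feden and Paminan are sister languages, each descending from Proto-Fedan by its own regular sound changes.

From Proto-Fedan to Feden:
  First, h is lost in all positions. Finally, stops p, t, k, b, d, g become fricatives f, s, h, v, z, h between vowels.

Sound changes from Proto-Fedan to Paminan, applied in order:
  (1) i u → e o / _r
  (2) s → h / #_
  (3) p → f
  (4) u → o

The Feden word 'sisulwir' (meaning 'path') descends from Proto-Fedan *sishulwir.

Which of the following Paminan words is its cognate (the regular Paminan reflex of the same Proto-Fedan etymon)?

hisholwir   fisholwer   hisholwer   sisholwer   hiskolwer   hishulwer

Paminan: *sishulwir
  sishulwir → sishulwer   [pre-rhotic lowering]
  sishulwer → hishulwer   [debuccalisation]
  hishulwer (rule 3 does not apply)
  hishulwer → hisholwer   [vowel merger]
  giving Paminan hisholwer.
Among the options, 'hisholwer' alone shows every Paminan change applied in order.

hisholwer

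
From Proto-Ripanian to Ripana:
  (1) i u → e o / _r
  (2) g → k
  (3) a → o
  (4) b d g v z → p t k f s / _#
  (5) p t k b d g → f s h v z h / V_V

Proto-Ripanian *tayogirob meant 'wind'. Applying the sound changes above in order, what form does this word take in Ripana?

Ripana: start from *tayogirob.
  rule 1 (pre-rhotic lowering): tayogirob → tayogerob
  rule 2 (unconditioned shift): tayogerob → tayokerob
  rule 3 (vowel merger): tayokerob → toyokerob
  rule 4 (final devoicing): toyokerob → toyokerop
  rule 5 (intervocalic lenition): toyokerop → toyoherop
  ⇒ Ripana toyoherop

toyoherop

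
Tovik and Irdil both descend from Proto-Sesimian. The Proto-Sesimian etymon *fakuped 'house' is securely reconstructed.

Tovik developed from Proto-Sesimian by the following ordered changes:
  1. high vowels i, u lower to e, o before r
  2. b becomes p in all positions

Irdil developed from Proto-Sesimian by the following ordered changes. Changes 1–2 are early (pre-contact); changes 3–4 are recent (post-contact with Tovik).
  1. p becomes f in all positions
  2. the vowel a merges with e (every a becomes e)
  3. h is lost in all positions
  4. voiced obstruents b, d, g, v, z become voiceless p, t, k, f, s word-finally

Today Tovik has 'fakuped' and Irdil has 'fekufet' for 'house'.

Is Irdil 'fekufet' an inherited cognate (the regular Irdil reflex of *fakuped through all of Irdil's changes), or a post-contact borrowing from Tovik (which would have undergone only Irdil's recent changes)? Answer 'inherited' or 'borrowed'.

inherited

If inherited, *fakuped would pass through all of Irdil's changes:
Irdil: *fakuped
  fakuped → fakufed   [unconditioned shift]
  fakufed → fekufed   [vowel merger]
  fekufed (rule 3 does not apply)
  fekufed → fekufet   [final devoicing]
  giving Irdil fekufet.
If borrowed from Tovik 'fakuped' after the early changes, it would undergo only the recent ones:
  rule 3 (h-loss): no change (fakuped)
  rule 4 (final devoicing): fakuped → fakupet
  ⇒ as a loan: fakupet
Irdil 'fekufet' matches the inherited outcome exactly, so it is an inherited cognate, not a loan.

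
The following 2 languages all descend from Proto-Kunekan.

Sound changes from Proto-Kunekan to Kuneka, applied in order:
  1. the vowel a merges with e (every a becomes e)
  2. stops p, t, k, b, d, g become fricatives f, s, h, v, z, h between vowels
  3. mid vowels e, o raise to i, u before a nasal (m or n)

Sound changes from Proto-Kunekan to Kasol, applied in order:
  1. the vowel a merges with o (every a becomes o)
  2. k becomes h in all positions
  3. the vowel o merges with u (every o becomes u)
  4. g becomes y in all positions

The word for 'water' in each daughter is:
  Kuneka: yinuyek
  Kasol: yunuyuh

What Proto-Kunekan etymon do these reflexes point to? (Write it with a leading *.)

Position 7: Kuneka has k, Kasol has h. Kuneka preserves k here (none of its changes turn any other segment into k), so the proto-segment is *k.
Position 2: Kuneka has i, Kasol has u. Taking the neighbouring segments as reconstructed: Kuneka i could go back to *a or *e or *i; Kasol u could go back to *a or *o or *u — the one source consistent with every daughter is *a.
Position 6: Kuneka has e, Kasol has u. Taking the neighbouring segments as reconstructed: Kuneka e could go back to *a or *e; Kasol u could go back to *a or *o or *u — the one source consistent with every daughter is *a.
Continuing position by position gives *yanuyak; check it forward:
Kuneka: start from *yanuyak.
  rule 1 (vowel merger): yanuyak → yenuyek
  rule 2: no change — yenuyek
  rule 3 (pre-nasal raising): yenuyek → yinuyek
  ⇒ Kuneka yinuyek
Kasol: start from *yanuyak.
  rule 1 (vowel merger): yanuyak → yonuyok
  rule 2 (unconditioned shift): yonuyok → yonuyoh
  rule 3 (vowel merger): yonuyoh → yunuyuh
  rule 4: no change — yunuyuh
  ⇒ Kasol yunuyuh
*yanuyak is the unique common source.

*yanuyak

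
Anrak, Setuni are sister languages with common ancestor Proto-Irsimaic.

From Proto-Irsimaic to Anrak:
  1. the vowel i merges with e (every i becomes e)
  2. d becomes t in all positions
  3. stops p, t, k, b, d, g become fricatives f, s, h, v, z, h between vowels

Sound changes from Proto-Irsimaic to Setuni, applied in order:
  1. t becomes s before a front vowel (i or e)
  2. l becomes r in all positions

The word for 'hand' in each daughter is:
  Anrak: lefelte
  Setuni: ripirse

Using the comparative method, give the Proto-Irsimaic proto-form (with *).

Position 6: Anrak has t, Setuni has s. Taking the neighbouring segments as reconstructed: Anrak t could go back to *t or *d; Setuni s could go back to *t or *s — the one source consistent with every daughter is *t.
Position 2: Anrak has e, Setuni has i. Setuni preserves i here (none of its changes turn any other segment into i), so the proto-segment is *i.
Position 3: Anrak has f, Setuni has p. Setuni preserves p here (none of its changes turn any other segment into p), so the proto-segment is *p.
Continuing position by position gives *lipilte; check it forward:
Anrak: *lipilte > lepelte > lefelte  (by vowel merger, intervocalic lenition)
Setuni: *lipilte
  lipilte → lipilse   [palatalisation]
  lipilse → ripirse   [unconditioned shift]
  giving Setuni ripirse.
No other proto-form is consistent with every reflex, so the reconstruction is *lipilte.

*lipilte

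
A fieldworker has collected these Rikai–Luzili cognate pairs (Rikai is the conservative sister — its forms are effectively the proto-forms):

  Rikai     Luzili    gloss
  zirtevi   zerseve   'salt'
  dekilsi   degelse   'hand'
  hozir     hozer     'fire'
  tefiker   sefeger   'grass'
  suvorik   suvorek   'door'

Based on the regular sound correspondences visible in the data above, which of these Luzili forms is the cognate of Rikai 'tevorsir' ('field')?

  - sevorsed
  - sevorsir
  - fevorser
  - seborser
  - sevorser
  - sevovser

sevorser

tefiker ~ sefeger — Rikai t corresponds to Luzili s word-initially before a front vowel.
zirtevi ~ zerseve, hozir ~ hozer — Rikai i corresponds to Luzili e after a consonant, before r.
Applying these to Rikai 'tevorsir':
  tevorsir → sevorsir   (t→s word-initially before a front vowel)
  sevorsir → sevorser   (i→e after a consonant, before r)
So the Luzili cognate is 'sevorser'.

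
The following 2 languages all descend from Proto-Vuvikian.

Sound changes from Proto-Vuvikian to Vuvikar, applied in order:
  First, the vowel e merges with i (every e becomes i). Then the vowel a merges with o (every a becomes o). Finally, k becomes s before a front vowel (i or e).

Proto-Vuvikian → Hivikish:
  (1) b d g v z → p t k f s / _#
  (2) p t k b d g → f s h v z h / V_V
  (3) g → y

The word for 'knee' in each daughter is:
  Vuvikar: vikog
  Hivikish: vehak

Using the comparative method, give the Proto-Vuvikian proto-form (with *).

Position 2: Vuvikar has i, Hivikish has e. Hivikish preserves e here (none of its changes turn any other segment into e), so the proto-segment is *e.
Position 5: Vuvikar has g, Hivikish has k. Vuvikar preserves g here (none of its changes turn any other segment into g), so the proto-segment is *g.
Position 3: Vuvikar has k, Hivikish has h. Vuvikar preserves k here (none of its changes turn any other segment into k), so the proto-segment is *k.
Continuing position by position gives *vekag; check it forward:
Vuvikar: start from *vekag.
  rule 1 (vowel merger): vekag → vikag
  rule 2 (vowel merger): vikag → vikog
  rule 3: no change — vikog
  ⇒ Vuvikar vikog
Hivikish: *vekag > vekak > vehak  (by final devoicing, intervocalic lenition)
No other proto-form is consistent with every reflex, so the reconstruction is *vekag.

*vekag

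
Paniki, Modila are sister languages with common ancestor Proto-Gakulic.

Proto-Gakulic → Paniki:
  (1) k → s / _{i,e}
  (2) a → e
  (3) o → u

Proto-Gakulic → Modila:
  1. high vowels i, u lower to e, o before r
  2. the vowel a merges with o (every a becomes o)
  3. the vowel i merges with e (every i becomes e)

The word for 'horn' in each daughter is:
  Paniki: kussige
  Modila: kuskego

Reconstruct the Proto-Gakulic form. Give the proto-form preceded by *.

Position 5: Paniki has i, Modila has e. Paniki preserves i here (none of its changes turn any other segment into i), so the proto-segment is *i.
Position 4: Paniki has s, Modila has k. Modila preserves k here (none of its changes turn any other segment into k), so the proto-segment is *k.
Position 7: Paniki has e, Modila has o. Taking the neighbouring segments as reconstructed: Paniki e could go back to *a or *e; Modila o could go back to *a or *o — the one source consistent with every daughter is *a.
Continuing position by position gives *kuskiga; check it forward:
Paniki: *kuskiga > kussiga > kussige  (by palatalisation, vowel merger)
Modila: *kuskiga > kuskigo > kuskego  (by vowel merger, vowel merger)
Only *kuskiga yields all of Paniki kussige, Modila kuskego.

*kuskiga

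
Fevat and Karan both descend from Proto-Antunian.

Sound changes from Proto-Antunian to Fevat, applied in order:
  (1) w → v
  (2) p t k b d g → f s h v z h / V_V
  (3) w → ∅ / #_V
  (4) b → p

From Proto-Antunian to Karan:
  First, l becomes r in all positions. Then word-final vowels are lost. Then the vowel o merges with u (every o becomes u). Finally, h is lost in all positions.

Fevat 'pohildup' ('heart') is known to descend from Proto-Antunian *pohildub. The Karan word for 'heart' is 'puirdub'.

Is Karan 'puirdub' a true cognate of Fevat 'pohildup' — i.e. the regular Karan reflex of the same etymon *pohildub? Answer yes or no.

Derive the expected Karan reflex of *pohildub:
Karan: *pohildub > pohirdub > puhirdub > puirdub  (by unconditioned shift, vowel merger, h-loss)
Karan 'puirdub' matches the regular reflex exactly, so the pair is cognate.

yes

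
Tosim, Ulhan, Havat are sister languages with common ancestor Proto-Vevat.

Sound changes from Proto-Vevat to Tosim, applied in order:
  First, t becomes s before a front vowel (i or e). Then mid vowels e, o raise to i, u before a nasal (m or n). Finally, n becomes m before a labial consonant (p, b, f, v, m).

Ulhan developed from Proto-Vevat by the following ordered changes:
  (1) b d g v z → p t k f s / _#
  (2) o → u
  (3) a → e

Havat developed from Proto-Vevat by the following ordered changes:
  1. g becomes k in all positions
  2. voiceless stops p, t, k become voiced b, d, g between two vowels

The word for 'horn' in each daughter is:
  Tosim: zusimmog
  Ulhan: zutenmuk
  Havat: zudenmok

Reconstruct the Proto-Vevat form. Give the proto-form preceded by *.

*zutenmog

Position 4: Tosim has i, Ulhan has e, Havat has e. Havat preserves e here (none of its changes turn any other segment into e), so the proto-segment is *e.
Position 7: Tosim has o, Ulhan has u, Havat has o. Tosim preserves o here (none of its changes turn any other segment into o), so the proto-segment is *o.
Position 3: Tosim has s, Ulhan has t, Havat has d. Taking the neighbouring segments as reconstructed: Tosim s could go back to *t or *s; Ulhan t can only go back to *t; Havat d could go back to *t or *d — the one source consistent with every daughter is *t.
Verify the candidate proto-form against each daughter:
Tosim: *zutenmog
  zutenmog → zusenmog   [palatalisation]
  zusenmog → zusinmog   [pre-nasal raising]
  zusinmog → zusimmog   [nasal place assimilation]
  giving Tosim zusimmog.
Ulhan: *zutenmog > zutenmok > zutenmuk  (by final devoicing, vowel merger)
Havat: *zutenmog > zutenmok > zudenmok  (by unconditioned shift, intervocalic voicing)
Only *zutenmog yields all of Tosim zusimmog, Ulhan zutenmuk, Havat zudenmok.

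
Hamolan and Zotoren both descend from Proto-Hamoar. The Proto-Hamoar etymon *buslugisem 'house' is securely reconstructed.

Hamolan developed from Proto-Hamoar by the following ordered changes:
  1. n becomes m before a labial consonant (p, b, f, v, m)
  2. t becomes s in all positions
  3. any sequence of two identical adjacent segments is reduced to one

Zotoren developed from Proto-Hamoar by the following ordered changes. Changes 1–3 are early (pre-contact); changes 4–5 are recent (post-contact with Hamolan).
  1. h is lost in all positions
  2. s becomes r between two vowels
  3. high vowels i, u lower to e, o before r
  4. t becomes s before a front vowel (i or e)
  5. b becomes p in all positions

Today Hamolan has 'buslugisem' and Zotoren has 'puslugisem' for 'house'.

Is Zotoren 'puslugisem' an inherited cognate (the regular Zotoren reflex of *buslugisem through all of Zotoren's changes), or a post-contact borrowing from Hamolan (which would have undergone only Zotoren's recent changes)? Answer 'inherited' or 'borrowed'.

borrowed

If inherited, *buslugisem would pass through all of Zotoren's changes:
Zotoren: *buslugisem > buslugirem > buslugerem > puslugerem  (by rhotacism, pre-rhotic lowering, unconditioned shift)
If borrowed from Hamolan 'buslugisem' after the early changes, it would undergo only the recent ones:
  rule 4 (palatalisation): no change (buslugisem)
  rule 5 (unconditioned shift): buslugisem → puslugisem
  ⇒ as a loan: puslugisem
Zotoren 'puslugisem' matches the loan outcome 'puslugisem', not the inherited 'puslugerem' — it skipped the early Zotoren changes, so it was borrowed from Hamolan.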